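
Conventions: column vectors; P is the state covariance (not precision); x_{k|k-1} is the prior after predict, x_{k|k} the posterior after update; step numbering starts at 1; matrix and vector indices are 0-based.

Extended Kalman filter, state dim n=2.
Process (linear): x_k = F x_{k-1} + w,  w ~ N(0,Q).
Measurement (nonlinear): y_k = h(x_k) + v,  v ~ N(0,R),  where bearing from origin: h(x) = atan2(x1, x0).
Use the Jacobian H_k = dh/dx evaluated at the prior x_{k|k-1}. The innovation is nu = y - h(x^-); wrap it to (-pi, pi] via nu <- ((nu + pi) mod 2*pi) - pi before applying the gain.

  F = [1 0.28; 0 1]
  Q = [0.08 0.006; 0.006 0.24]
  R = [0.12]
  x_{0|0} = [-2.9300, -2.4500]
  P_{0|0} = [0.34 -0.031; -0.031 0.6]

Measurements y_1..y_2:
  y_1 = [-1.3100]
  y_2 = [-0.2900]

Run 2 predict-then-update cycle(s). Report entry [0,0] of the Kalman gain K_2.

step 1: x^-=[-3.6160, -2.4500]  P^-=[0.4497 0.1430; 0.1430 0.8400]  H_jac=[0.1284 -0.1895]  S=[0.1506]  K=[0.2034; -0.9351]  nu=[1.2361]  x^+=[-3.3645, -3.6058]  P^+=[0.4434 0.1717; 0.1717 0.7083]
step 2: x^-=[-4.3742, -3.6058]  P^-=[0.6751 0.3760; 0.3760 0.9483]  H_jac=[0.1122 -0.1361]  S=[0.1346]  K=[0.1826; -0.6456]  nu=[2.1622]  x^+=[-3.9794, -5.0018]  P^+=[0.6706 0.3918; 0.3918 0.8922]

K[0,0] = 0.1826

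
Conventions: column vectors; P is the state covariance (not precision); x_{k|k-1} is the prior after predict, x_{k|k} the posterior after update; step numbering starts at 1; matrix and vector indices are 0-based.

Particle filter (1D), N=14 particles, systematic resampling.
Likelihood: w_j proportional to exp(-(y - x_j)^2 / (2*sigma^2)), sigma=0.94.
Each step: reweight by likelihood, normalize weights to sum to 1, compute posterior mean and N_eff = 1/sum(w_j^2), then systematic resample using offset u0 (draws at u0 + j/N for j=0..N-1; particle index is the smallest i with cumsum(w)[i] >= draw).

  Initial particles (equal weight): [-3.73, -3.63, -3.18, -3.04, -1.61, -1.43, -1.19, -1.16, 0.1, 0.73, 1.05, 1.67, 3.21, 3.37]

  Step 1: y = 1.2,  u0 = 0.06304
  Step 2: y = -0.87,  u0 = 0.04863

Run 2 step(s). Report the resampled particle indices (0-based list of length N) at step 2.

step 1: w=[0.0000, 0.0000, 0.0000, 0.0000, 0.0032, 0.0056, 0.0111, 0.0121, 0.1424, 0.2492, 0.2788, 0.2492, 0.0287, 0.0197]  mean=1.0228  Neff=4.4703  idx=[8, 8, 9, 9, 9, 9, 10, 10, 10, 11, 11, 11, 11, 13]
step 2: w=[0.2267, 0.2267, 0.0907, 0.0907, 0.0907, 0.0907, 0.0479, 0.0479, 0.0479, 0.0100, 0.0100, 0.0100, 0.0100, 0.0000]  mean=0.5281  Neff=6.9955  idx=[0, 0, 0, 1, 1, 1, 2, 3, 3, 4, 5, 6, 7, 10]

resampled_idx = [0, 0, 0, 1, 1, 1, 2, 3, 3, 4, 5, 6, 7, 10]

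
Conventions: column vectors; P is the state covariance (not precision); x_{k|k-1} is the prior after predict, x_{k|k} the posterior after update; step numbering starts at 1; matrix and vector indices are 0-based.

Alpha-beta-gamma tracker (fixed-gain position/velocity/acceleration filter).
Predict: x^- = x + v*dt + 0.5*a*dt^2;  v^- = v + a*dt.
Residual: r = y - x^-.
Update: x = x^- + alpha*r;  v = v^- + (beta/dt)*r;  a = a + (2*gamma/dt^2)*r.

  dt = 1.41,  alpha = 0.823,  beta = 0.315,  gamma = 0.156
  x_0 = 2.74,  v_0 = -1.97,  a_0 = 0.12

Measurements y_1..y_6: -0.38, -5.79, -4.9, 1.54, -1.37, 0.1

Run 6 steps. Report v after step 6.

v_post = 3.1943

step 1: x_pred=0.0816  r=-0.4616  x^+=-0.2983  v^+=-1.9039  a^+=0.0476
step 2: x_pred=-2.9355  r=-2.8545  x^+=-5.2848  v^+=-2.4746  a^+=-0.4004
step 3: x_pred=-9.1719  r=4.2719  x^+=-5.6561  v^+=-2.0848  a^+=0.2700
step 4: x_pred=-8.3272  r=9.8672  x^+=-0.2065  v^+=0.5003  a^+=1.8185
step 5: x_pred=2.3067  r=-3.6767  x^+=-0.7192  v^+=2.2431  a^+=1.2415
step 6: x_pred=3.6776  r=-3.5776  x^+=0.7332  v^+=3.1943  a^+=0.6801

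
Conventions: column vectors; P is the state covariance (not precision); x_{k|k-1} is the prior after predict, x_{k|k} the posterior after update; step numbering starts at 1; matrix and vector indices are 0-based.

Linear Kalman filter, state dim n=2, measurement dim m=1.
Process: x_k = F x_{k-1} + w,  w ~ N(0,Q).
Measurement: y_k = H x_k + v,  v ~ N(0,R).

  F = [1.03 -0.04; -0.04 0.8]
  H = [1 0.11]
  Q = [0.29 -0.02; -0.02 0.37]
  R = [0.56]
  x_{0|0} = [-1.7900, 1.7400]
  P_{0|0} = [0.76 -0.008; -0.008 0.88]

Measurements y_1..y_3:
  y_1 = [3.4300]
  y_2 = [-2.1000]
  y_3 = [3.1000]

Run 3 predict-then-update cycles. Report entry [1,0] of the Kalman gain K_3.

step 1: x^-=[-1.9133, 1.4636]  P^-=[1.0984 -0.0861; -0.0861 0.9349]  S=[1.6507]  K=[0.6596; 0.0102]  nu=[5.1823]  x^+=[1.5051, 1.5162]  P^+=[0.3801 -0.0971; -0.0971 0.9348]
step 2: x^-=[1.4897, 1.1528]  P^-=[0.7027 -0.1458; -0.1458 0.9751]  S=[1.2425]  K=[0.5527; -0.0310]  nu=[-3.7165]  x^+=[-0.5644, 1.2680]  P^+=[0.3232 -0.1245; -0.1245 0.9739]
step 3: x^-=[-0.6320, 1.0370]  P^-=[0.6447 -0.1673; -0.1673 1.0018]  S=[1.1800]  K=[0.5308; -0.0484]  nu=[3.6180]  x^+=[1.2882, 0.8620]  P^+=[0.3123 -0.1370; -0.1370 0.9990]

K[1,0] = -0.0484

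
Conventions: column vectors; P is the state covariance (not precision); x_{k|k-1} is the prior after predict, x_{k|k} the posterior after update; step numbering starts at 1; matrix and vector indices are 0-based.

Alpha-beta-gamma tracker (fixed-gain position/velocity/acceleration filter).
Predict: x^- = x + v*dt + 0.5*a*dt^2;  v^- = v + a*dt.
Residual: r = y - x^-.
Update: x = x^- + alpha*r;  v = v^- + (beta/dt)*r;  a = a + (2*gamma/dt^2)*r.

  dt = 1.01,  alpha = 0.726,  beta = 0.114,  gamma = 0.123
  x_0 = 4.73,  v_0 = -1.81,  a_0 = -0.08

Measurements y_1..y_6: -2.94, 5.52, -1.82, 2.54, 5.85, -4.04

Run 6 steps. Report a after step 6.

a_post = 0.2685

step 1: x_pred=2.8611  r=-5.8011  x^+=-1.3505  v^+=-2.5456  a^+=-1.4790
step 2: x_pred=-4.6759  r=10.1959  x^+=2.7263  v^+=-2.8885  a^+=0.9798
step 3: x_pred=0.3087  r=-2.1287  x^+=-1.2367  v^+=-2.1392  a^+=0.4665
step 4: x_pred=-3.1594  r=5.6994  x^+=0.9784  v^+=-1.0247  a^+=1.8409
step 5: x_pred=0.8823  r=4.9677  x^+=4.4889  v^+=1.3953  a^+=3.0389
step 6: x_pred=7.4481  r=-11.4881  x^+=-0.8923  v^+=3.1678  a^+=0.2685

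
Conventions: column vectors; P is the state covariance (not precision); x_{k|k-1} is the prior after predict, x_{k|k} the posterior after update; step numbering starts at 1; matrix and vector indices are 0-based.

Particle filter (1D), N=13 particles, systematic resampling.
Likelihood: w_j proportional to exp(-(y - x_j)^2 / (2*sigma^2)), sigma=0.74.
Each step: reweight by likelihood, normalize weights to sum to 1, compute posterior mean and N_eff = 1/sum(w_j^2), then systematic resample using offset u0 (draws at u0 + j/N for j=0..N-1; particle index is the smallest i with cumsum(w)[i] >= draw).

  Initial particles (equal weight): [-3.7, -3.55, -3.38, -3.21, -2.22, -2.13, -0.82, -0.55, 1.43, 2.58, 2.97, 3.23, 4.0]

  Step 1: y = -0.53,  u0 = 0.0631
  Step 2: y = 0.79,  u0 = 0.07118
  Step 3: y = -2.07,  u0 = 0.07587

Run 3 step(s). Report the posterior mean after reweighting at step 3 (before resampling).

step 1: w=[0.0000, 0.0001, 0.0003, 0.0007, 0.0346, 0.0454, 0.4351, 0.4696, 0.0141, 0.0001, 0.0000, 0.0000, 0.0000]  mean=-0.7719  Neff=2.4194  idx=[5, 6, 6, 6, 6, 6, 7, 7, 7, 7, 7, 7, 8]
step 2: w=[0.0002, 0.0404, 0.0404, 0.0404, 0.0404, 0.0404, 0.0836, 0.0836, 0.0836, 0.0836, 0.0836, 0.0836, 0.2963]  mean=-0.0181  Neff=7.2523  idx=[2, 4, 6, 7, 8, 9, 9, 10, 11, 12, 12, 12, 12]
step 3: w=[0.1806, 0.1806, 0.0912, 0.0912, 0.0912, 0.0912, 0.0912, 0.0912, 0.0912, 0.0000, 0.0000, 0.0000, 0.0000]  mean=-0.6475  Neff=8.0952  idx=[0, 0, 1, 1, 2, 3, 3, 4, 5, 6, 7, 8, 8]

post_mean = -0.6475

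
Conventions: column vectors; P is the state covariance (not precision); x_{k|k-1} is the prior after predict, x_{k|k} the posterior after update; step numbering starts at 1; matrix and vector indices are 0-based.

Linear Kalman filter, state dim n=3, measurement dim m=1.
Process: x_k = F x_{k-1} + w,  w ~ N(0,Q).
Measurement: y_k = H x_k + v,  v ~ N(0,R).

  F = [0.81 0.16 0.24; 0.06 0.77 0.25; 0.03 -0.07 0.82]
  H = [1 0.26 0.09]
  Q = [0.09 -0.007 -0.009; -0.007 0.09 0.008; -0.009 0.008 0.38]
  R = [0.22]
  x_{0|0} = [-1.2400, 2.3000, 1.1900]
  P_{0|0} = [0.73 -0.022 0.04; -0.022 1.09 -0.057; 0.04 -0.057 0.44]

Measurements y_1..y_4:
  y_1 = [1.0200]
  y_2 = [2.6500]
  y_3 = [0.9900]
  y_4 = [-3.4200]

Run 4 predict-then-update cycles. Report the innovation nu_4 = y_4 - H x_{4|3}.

step 1: x^-=[-0.3508, 1.9941, 0.7776]  P^-=[0.6277 0.1711 0.1046; 0.1711 0.7436 0.0076; 0.1046 0.0076 0.6905]  S=[1.0117]  K=[0.6737; 0.3609; 0.1668]  nu=[0.7824]  x^+=[0.1763, 2.2765, 0.9081]  P^+=[0.1685 -0.0749 -0.0091; -0.0749 0.6118 -0.0533; -0.0091 -0.0533 0.6623]
step 2: x^-=[0.7249, 1.9905, 0.5906]  P^-=[0.2273 0.0549 0.1103; 0.0549 0.4671 0.0765; 0.1103 0.0765 0.8345]  S=[0.5377]  K=[0.4678; 0.3408; 0.3818]  nu=[1.3544]  x^+=[1.3586, 2.4521, 1.1076]  P^+=[0.1097 -0.0308 0.0143; -0.0308 0.4046 0.0065; 0.0143 0.0065 0.7561]
step 3: x^-=[1.7586, 2.2465, 0.7774]  P^-=[0.2139 0.0786 0.1498; 0.0786 0.3776 0.1456; 0.1498 0.1456 0.8906]  S=[0.5413]  K=[0.4578; 0.3508; 0.4948]  nu=[-1.4227]  x^+=[1.1073, 1.7475, 0.0734]  P^+=[0.1004 -0.0083 0.0272; -0.0083 0.3110 0.0517; 0.0272 0.0517 0.7580]
step 4: x^-=[1.1941, 1.4303, -0.0289]  P^-=[0.2199 0.0939 0.1637; 0.0939 0.3421 0.1799; 0.1637 0.1799 0.8868]  S=[0.5569]  K=[0.4652; 0.3574; 0.5213]  nu=[-4.9834]  x^+=[-1.1239, -0.3506, -2.6267]  P^+=[0.0994 0.0013 0.0287; 0.0013 0.2709 0.0761; 0.0287 0.0761 0.7354]

innov = [-4.9834]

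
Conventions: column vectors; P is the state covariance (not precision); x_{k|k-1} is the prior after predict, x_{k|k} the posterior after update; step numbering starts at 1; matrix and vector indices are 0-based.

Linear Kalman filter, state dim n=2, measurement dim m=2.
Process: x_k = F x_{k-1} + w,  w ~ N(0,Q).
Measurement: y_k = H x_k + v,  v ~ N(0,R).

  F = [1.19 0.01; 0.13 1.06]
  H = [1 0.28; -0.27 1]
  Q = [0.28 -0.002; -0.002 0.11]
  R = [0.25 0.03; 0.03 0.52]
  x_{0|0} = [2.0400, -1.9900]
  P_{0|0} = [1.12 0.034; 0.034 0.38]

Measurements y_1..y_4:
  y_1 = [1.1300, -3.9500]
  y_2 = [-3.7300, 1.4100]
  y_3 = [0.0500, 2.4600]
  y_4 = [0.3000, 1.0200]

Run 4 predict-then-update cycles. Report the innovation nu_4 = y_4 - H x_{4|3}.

innov = [1.4720, 0.8535]

step 1: x^-=[2.4077, -1.8442]  P^-=[1.8669 0.2182; 0.2182 0.5653]  S=[2.2834 -0.1141; -0.1141 1.1035]  K=[0.8357 -0.1726; 0.1888 0.4784]  nu=[-0.7613, -1.4557]  x^+=[2.0228, -2.6843]  P^+=[0.2063 -0.0090; -0.0090 0.2520]
step 2: x^-=[2.3802, -2.5824]  P^-=[0.5719 0.0212; 0.0212 0.3941]  S=[0.8647 0.0055; 0.0055 0.9444]  K=[0.6692 -0.1450; 0.1495 0.4104]  nu=[-5.3872, 4.6350]  x^+=[-1.8969, -1.4856]  P^+=[0.1659 -0.0105; -0.0105 0.2151]
step 3: x^-=[-2.2722, -1.8214]  P^-=[0.5147 0.0127; 0.0127 0.3515]  S=[0.7993 0.0012; 0.0012 0.9022]  K=[0.6485 -0.1408; 0.1384 0.3857]  nu=[2.8322, 3.6679]  x^+=[-0.9520, -0.0148]  P^+=[0.1608 -0.0104; -0.0104 0.2019]
step 4: x^-=[-1.1330, -0.1394]  P^-=[0.5075 0.0119; 0.0119 0.3367]  S=[0.7906 -0.0017; -0.0017 0.8873]  K=[0.6459 -0.1397; 0.1352 0.3761]  nu=[1.4720, 0.8535]  x^+=[-0.3015, 0.3806]  P^+=[0.1601 -0.0101; -0.0101 0.1969]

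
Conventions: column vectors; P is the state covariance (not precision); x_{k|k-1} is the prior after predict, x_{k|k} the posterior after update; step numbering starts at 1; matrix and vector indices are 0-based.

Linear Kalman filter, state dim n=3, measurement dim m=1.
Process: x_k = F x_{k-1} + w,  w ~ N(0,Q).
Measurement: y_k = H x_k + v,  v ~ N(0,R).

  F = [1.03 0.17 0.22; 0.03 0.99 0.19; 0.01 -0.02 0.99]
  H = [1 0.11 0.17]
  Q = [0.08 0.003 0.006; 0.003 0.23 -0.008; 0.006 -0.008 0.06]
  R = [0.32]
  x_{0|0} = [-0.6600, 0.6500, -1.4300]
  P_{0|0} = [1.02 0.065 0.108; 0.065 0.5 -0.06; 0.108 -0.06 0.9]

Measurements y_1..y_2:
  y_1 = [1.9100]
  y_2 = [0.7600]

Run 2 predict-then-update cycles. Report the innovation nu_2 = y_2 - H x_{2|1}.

innov = [-0.6630]

step 1: x^-=[-0.8839, 0.3520, -1.4353]  P^-=[1.2873 0.2297 0.3101; 0.2297 0.7360 0.0971; 0.3101 0.0971 0.9469]  S=[1.8032]  K=[0.7572; 0.1815; 0.2672]  nu=[2.9992]  x^+=[1.3870, 0.8962, -0.6340]  P^+=[0.2536 -0.0180 -0.0547; -0.0180 0.6766 0.0097; -0.0547 0.0097 0.8182]
step 2: x^-=[1.4415, 0.8084, -0.6317]  P^-=[0.3778 0.1318 0.1306; 0.1318 0.9249 0.1402; 0.1306 0.1402 0.8607]  S=[0.8125]  K=[0.5102; 0.3168; 0.3598]  nu=[-0.6630]  x^+=[1.1032, 0.5984, -0.8702]  P^+=[0.1663 0.0005 -0.0185; 0.0005 0.8433 0.0476; -0.0185 0.0476 0.7555]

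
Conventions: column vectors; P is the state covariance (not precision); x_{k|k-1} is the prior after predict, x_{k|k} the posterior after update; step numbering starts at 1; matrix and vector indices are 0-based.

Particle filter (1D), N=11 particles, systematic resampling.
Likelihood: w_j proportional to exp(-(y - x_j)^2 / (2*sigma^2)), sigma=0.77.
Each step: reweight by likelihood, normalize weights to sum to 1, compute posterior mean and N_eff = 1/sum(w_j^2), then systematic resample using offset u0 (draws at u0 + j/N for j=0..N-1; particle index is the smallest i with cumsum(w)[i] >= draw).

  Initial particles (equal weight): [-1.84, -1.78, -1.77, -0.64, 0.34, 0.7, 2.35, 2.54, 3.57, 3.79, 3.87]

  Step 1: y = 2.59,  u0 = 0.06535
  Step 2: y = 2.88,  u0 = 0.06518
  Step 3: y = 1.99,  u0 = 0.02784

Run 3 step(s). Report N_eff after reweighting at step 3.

N_eff = 8.6375

step 1: w=[0.0000, 0.0000, 0.0000, 0.0001, 0.0047, 0.0164, 0.3168, 0.3319, 0.1480, 0.0987, 0.0835]  mean=2.8262  Neff=4.0091  idx=[6, 6, 6, 7, 7, 7, 7, 8, 8, 9, 10]
step 2: w=[0.0954, 0.0954, 0.0954, 0.1097, 0.1097, 0.1097, 0.1097, 0.0809, 0.0809, 0.0602, 0.0529]  mean=2.7979  Neff=10.5296  idx=[0, 1, 2, 3, 4, 5, 5, 6, 7, 8, 10]
step 3: w=[0.1307, 0.1307, 0.1307, 0.1130, 0.1130, 0.1130, 0.1130, 0.1130, 0.0178, 0.0178, 0.0074]  mean=2.5119  Neff=8.6375  idx=[0, 0, 1, 2, 2, 3, 4, 5, 6, 7, 7]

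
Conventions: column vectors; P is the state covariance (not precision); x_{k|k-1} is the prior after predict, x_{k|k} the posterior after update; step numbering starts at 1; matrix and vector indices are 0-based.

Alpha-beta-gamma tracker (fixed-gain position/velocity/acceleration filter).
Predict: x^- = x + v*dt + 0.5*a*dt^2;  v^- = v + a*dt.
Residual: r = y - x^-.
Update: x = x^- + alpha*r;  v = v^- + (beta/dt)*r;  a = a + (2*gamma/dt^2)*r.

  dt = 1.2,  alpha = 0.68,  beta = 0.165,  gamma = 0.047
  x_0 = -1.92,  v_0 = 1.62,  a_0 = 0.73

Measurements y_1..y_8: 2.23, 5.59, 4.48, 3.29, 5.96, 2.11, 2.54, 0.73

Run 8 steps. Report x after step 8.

step 1: x_pred=0.5496  r=1.6804  x^+=1.6923  v^+=2.7271  a^+=0.8397
step 2: x_pred=5.5693  r=0.0207  x^+=5.5834  v^+=3.7375  a^+=0.8410
step 3: x_pred=10.6740  r=-6.1940  x^+=6.4621  v^+=3.8951  a^+=0.4367
step 4: x_pred=11.4506  r=-8.1606  x^+=5.9014  v^+=3.2971  a^+=-0.0960
step 5: x_pred=9.7888  r=-3.8288  x^+=7.1852  v^+=2.6554  a^+=-0.3459
step 6: x_pred=10.1227  r=-8.0127  x^+=4.6741  v^+=1.1386  a^+=-0.8690
step 7: x_pred=5.4147  r=-2.8747  x^+=3.4599  v^+=-0.2995  a^+=-1.0566
step 8: x_pred=2.3398  r=-1.6098  x^+=1.2451  v^+=-1.7888  a^+=-1.1617

x_post = 1.2451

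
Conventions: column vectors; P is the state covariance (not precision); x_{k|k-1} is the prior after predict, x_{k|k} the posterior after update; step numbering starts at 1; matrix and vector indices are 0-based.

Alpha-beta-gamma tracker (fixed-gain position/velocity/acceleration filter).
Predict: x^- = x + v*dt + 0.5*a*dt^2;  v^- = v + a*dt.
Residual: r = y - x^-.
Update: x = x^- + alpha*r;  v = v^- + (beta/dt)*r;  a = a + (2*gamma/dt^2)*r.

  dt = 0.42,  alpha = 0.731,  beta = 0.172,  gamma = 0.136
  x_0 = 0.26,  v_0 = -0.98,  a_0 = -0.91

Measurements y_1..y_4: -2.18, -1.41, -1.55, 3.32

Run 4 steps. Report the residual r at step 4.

step 1: x_pred=-0.2319  r=-1.9481  x^+=-1.6560  v^+=-2.1600  a^+=-3.9139
step 2: x_pred=-2.9084  r=1.4984  x^+=-1.8131  v^+=-3.1902  a^+=-1.6035
step 3: x_pred=-3.2944  r=1.7444  x^+=-2.0192  v^+=-3.1494  a^+=1.0862
step 4: x_pred=-3.2462  r=6.5662  x^+=1.5537  v^+=-0.0041  a^+=11.2109

resid = 6.5662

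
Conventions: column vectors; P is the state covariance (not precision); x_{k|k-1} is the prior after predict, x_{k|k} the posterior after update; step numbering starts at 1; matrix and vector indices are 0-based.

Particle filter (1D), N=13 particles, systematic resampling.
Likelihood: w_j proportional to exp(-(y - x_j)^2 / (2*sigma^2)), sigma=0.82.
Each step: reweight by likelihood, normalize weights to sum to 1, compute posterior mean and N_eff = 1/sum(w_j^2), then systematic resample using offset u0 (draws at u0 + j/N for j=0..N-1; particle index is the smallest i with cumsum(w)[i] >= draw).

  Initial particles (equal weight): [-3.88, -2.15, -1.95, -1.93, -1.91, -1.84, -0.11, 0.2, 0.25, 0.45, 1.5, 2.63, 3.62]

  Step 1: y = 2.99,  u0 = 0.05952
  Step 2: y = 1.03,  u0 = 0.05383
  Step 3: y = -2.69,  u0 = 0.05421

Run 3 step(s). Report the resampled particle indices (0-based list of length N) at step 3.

step 1: w=[0.0000, 0.0000, 0.0000, 0.0000, 0.0000, 0.0000, 0.0004, 0.0016, 0.0020, 0.0044, 0.1031, 0.4882, 0.4002]  mean=2.8900  Neff=2.4444  idx=[10, 11, 11, 11, 11, 11, 11, 11, 12, 12, 12, 12, 12]
step 2: w=[0.4406, 0.0774, 0.0774, 0.0774, 0.0774, 0.0774, 0.0774, 0.0774, 0.0035, 0.0035, 0.0035, 0.0035, 0.0035]  mean=2.1496  Neff=4.2352  idx=[0, 0, 0, 0, 0, 0, 1, 2, 3, 4, 5, 6, 7]
step 3: w=[0.1666, 0.1666, 0.1666, 0.1666, 0.1666, 0.1666, 0.0001, 0.0001, 0.0001, 0.0001, 0.0001, 0.0001, 0.0001]  mean=1.5004  Neff=6.0047  idx=[0, 0, 1, 1, 2, 2, 3, 3, 4, 4, 4, 5, 5]

resampled_idx = [0, 0, 1, 1, 2, 2, 3, 3, 4, 4, 4, 5, 5]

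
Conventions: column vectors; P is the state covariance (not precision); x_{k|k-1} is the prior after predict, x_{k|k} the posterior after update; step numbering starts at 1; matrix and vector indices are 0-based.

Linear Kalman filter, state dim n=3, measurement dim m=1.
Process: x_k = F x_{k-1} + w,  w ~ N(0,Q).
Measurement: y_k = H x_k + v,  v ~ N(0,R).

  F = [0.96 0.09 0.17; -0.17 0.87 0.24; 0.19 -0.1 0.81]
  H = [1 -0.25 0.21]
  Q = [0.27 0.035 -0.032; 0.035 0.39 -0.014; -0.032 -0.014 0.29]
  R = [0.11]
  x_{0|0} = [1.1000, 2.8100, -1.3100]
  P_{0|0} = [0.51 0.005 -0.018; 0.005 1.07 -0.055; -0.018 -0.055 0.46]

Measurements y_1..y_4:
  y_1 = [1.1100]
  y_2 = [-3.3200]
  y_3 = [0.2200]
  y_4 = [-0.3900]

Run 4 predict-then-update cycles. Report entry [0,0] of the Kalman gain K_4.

step 1: x^-=[1.0862, 1.9433, -1.1331]  P^-=[0.7553 0.0455 0.0967; 0.0455 1.2181 -0.0690; 0.0967 -0.0690 0.6241]  S=[0.9941]  K=[0.7688; -0.2752; 0.2465]  nu=[0.7476]  x^+=[1.6609, 1.7376, -0.9488]  P^+=[0.1678 0.2558 -0.0917; 0.2558 1.1429 -0.0016; -0.0917 -0.0016 0.5637]
step 2: x^-=[1.5896, 1.0016, -0.6267]  P^-=[0.4644 0.3111 -0.0286; 0.3111 1.2235 0.0447; -0.0286 0.0447 0.6397]  S=[0.5068]  K=[0.7510; 0.0288; 0.1866]  nu=[-4.5275]  x^+=[-1.8105, 0.8712, -1.4716]  P^+=[0.1786 0.3001 -0.0996; 0.3001 1.2231 0.0420; -0.0996 0.0420 0.6220]
step 3: x^-=[-1.9099, 0.7126, -1.6231]  P^-=[0.4831 0.3601 -0.0268; 0.3601 1.2936 0.0872; -0.0268 0.0872 0.6679]  S=[0.5029]  K=[0.7704; 0.1094; 0.1823]  nu=[2.6489]  x^+=[0.1307, 1.0024, -1.1403]  P^+=[0.1846 0.3177 -0.0974; 0.3177 1.2876 0.0772; -0.0974 0.0772 0.6512]
step 4: x^-=[0.0218, 0.5762, -0.9990]  P^-=[0.4949 0.3862 -0.0199; 0.3862 1.3536 0.1140; -0.0199 0.1140 0.6822]  S=[0.5061]  K=[0.7787; 0.1418; 0.1875]  nu=[-0.0580]  x^+=[-0.0233, 0.5680, -1.0099]  P^+=[0.1879 0.3303 -0.0938; 0.3303 1.3435 0.1006; -0.0938 0.1006 0.6645]

K[0,0] = 0.7787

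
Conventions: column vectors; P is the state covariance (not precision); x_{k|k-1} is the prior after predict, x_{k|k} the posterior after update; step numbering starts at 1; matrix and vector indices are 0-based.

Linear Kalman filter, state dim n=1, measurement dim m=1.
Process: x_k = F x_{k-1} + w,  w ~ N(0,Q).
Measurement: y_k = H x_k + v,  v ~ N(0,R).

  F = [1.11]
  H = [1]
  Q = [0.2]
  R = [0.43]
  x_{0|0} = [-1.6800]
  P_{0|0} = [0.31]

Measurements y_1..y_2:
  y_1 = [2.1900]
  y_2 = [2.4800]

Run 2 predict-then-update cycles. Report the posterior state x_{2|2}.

step 1: x^-=[-1.8648]  P^-=[0.5820]  S=[1.0120]  K=[0.5751]  nu=[4.0548]  x^+=[0.4670]  P^+=[0.2473]
step 2: x^-=[0.5184]  P^-=[0.5047]  S=[0.9347]  K=[0.5399]  nu=[1.9616]  x^+=[1.5776]  P^+=[0.2322]

x_post = [1.5776]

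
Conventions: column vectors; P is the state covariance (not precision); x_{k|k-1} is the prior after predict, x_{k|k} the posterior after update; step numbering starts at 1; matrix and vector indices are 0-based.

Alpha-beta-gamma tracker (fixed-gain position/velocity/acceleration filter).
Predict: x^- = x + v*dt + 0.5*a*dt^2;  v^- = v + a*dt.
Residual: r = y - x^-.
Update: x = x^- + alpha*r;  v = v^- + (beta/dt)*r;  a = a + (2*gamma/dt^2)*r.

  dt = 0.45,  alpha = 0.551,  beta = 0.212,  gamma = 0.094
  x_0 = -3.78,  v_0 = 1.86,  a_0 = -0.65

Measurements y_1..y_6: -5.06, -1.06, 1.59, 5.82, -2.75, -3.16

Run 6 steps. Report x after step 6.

x_post = 0.0027

step 1: x_pred=-3.0088  r=-2.0512  x^+=-4.1390  v^+=0.6012  a^+=-2.5543
step 2: x_pred=-4.1271  r=3.0671  x^+=-2.4371  v^+=0.8967  a^+=0.2932
step 3: x_pred=-2.0039  r=3.5939  x^+=-0.0237  v^+=2.7218  a^+=3.6298
step 4: x_pred=1.5686  r=4.2514  x^+=3.9111  v^+=6.3580  a^+=7.5767
step 5: x_pred=7.5394  r=-10.2894  x^+=1.8699  v^+=4.9201  a^+=-1.9759
step 6: x_pred=3.8839  r=-7.0439  x^+=0.0027  v^+=0.7125  a^+=-8.5154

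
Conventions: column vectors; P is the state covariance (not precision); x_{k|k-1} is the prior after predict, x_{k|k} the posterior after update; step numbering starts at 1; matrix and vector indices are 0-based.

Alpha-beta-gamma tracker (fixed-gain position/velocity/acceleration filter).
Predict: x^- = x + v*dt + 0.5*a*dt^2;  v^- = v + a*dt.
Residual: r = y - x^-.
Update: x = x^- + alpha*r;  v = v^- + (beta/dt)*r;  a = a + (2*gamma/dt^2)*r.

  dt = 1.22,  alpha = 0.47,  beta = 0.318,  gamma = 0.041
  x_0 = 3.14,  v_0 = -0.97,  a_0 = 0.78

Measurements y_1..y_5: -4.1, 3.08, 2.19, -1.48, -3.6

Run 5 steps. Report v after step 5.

step 1: x_pred=2.5371  r=-6.6371  x^+=-0.5823  v^+=-1.7484  a^+=0.4143
step 2: x_pred=-2.4070  r=5.4870  x^+=0.1719  v^+=0.1873  a^+=0.7166
step 3: x_pred=0.9337  r=1.2563  x^+=1.5242  v^+=1.3891  a^+=0.7859
step 4: x_pred=3.8037  r=-5.2837  x^+=1.3204  v^+=0.9706  a^+=0.4948
step 5: x_pred=2.8727  r=-6.4727  x^+=-0.1695  v^+=-0.1129  a^+=0.1382

v_post = -0.1129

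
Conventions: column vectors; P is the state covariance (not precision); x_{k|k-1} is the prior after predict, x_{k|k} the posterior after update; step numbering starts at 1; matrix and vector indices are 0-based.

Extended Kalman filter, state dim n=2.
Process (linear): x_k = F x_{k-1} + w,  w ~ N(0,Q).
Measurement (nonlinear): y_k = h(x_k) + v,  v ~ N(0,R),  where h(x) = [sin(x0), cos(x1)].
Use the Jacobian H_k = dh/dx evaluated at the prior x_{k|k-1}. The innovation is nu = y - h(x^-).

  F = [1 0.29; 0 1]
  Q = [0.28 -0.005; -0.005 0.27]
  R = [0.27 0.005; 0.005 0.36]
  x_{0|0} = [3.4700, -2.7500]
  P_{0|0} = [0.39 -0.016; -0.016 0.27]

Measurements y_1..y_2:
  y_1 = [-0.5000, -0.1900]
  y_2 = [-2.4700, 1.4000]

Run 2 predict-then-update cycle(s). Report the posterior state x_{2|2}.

step 1: x^-=[2.6725, -2.7500]  P^-=[0.6834 0.0573; 0.0573 0.5400]  H_jac=[-0.8920 0.0000; 0.0000 0.3817]  S=[0.8138 -0.0145; -0.0145 0.4387]  K=[-0.7487 0.0251; -0.0545 0.4680]  nu=[-0.9521, 0.7343]  x^+=[3.4037, -2.3545]  P^+=[0.2265 0.0139; 0.0139 0.4408]
step 2: x^-=[2.7209, -2.3545]  P^-=[0.5516 0.1367; 0.1367 0.7108]  H_jac=[-0.9128 0.0000; 0.0000 0.7083]  S=[0.7296 -0.0834; -0.0834 0.7166]  K=[-0.6838 0.0556; -0.0919 0.6918]  nu=[-2.8784, 2.1059]  x^+=[4.8060, -0.6329]  P^+=[0.2019 0.0234; 0.0234 0.3510]

x_post = [4.8060, -0.6329]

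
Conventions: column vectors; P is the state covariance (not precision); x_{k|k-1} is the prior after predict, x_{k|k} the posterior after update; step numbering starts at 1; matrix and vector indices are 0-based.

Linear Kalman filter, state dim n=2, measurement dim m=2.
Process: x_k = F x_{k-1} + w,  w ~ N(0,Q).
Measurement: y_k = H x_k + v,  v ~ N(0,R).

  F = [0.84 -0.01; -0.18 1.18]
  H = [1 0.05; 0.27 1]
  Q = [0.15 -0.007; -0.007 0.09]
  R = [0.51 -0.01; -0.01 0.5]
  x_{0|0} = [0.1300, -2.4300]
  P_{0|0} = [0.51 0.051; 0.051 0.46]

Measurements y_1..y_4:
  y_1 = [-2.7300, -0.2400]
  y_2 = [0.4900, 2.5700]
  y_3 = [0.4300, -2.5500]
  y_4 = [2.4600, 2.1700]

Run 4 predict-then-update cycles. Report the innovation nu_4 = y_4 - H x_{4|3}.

innov = [2.5098, 3.1075]

step 1: x^-=[0.1335, -2.8908]  P^-=[0.5090 -0.0389; -0.0389 0.7254]  S=[1.0170 0.1243; 0.1243 1.2415]  K=[0.4950 0.0298; -0.0739 0.5832]  nu=[-2.7190, 2.6148]  x^+=[-1.1344, -1.1650]  P^+=[0.2551 -0.0589; -0.0589 0.3083]
step 2: x^-=[-0.9412, -1.1705]  P^-=[0.3310 -0.1077; -0.1077 0.5525]  S=[0.8316 -0.0022; -0.0022 1.0185]  K=[0.3915 -0.0172; -0.0950 0.5137]  nu=[1.4898, 3.9947]  x^+=[-0.4266, 0.7402]  P^+=[0.2032 -0.0674; -0.0674 0.2760]
step 3: x^-=[-0.3657, 0.9502]  P^-=[0.2945 -0.1079; -0.1079 0.5095]  S=[0.7950 -0.0143; -0.0143 0.9727]  K=[0.3633 -0.0238; -0.0948 0.4925]  nu=[0.7482, -3.4014]  x^+=[-0.0130, -0.7958]  P^+=[0.1888 -0.0665; -0.0665 0.2651]
step 4: x^-=[-0.0029, -0.9367]  P^-=[0.2844 -0.1047; -0.1047 0.4935]  S=[0.7851 -0.0147; -0.0147 0.9577]  K=[0.3551 -0.0237; -0.0929 0.4844]  nu=[2.5098, 3.1075]  x^+=[0.8145, 0.3354]  P^+=[0.1846 -0.0653; -0.0653 0.2607]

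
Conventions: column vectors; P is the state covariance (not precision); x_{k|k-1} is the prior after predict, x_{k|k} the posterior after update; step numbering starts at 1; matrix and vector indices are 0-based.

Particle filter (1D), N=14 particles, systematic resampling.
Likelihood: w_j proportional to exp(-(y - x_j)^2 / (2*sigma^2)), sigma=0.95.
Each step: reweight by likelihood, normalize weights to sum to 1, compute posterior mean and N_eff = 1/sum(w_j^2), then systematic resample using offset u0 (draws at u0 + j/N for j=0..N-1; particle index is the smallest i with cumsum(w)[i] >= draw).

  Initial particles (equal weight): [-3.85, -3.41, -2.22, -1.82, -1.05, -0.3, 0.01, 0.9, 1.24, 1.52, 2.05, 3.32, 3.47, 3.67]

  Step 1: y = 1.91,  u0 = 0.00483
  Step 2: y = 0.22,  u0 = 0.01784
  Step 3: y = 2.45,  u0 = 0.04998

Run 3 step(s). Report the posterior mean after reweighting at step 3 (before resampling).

post_mean = 1.3918

step 1: w=[0.0000, 0.0000, 0.0000, 0.0001, 0.0018, 0.0158, 0.0319, 0.1341, 0.1840, 0.2169, 0.2334, 0.0784, 0.0613, 0.0424]  mean=1.7788  Neff=6.0141  idx=[5, 7, 7, 8, 8, 8, 9, 9, 9, 10, 10, 10, 11, 12]
step 2: w=[0.1498, 0.1347, 0.1347, 0.0978, 0.0978, 0.0978, 0.0682, 0.0682, 0.0682, 0.0272, 0.0272, 0.0272, 0.0008, 0.0005]  mean=1.0441  Neff=9.6569  idx=[0, 0, 1, 1, 2, 2, 3, 4, 4, 5, 6, 7, 8, 10]
step 3: w=[0.0027, 0.0027, 0.0469, 0.0469, 0.0469, 0.0469, 0.0788, 0.0788, 0.0788, 0.0788, 0.1099, 0.1099, 0.1099, 0.1623]  mean=1.3918  Neff=10.3946  idx=[2, 4, 6, 6, 7, 8, 9, 10, 11, 11, 12, 12, 13, 13]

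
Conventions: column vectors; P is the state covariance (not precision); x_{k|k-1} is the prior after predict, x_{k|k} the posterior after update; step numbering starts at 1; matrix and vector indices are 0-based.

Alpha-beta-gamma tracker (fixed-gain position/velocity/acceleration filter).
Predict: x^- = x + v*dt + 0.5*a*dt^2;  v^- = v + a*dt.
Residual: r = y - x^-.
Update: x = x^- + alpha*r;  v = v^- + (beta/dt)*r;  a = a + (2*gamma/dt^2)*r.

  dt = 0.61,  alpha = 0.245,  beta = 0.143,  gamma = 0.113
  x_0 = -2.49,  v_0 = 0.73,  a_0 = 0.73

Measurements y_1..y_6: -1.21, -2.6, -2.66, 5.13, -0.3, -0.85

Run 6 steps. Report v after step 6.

step 1: x_pred=-1.9089  r=0.6989  x^+=-1.7377  v^+=1.3391  a^+=1.1545
step 2: x_pred=-0.7060  r=-1.8940  x^+=-1.1700  v^+=1.5994  a^+=0.0041
step 3: x_pred=-0.1936  r=-2.4664  x^+=-0.7979  v^+=1.0237  a^+=-1.4938
step 4: x_pred=-0.4514  r=5.5814  x^+=0.9161  v^+=1.4209  a^+=1.8961
step 5: x_pred=2.1356  r=-2.4356  x^+=1.5388  v^+=2.0065  a^+=0.4168
step 6: x_pred=2.8404  r=-3.6904  x^+=1.9362  v^+=1.3957  a^+=-1.8246

v_post = 1.3957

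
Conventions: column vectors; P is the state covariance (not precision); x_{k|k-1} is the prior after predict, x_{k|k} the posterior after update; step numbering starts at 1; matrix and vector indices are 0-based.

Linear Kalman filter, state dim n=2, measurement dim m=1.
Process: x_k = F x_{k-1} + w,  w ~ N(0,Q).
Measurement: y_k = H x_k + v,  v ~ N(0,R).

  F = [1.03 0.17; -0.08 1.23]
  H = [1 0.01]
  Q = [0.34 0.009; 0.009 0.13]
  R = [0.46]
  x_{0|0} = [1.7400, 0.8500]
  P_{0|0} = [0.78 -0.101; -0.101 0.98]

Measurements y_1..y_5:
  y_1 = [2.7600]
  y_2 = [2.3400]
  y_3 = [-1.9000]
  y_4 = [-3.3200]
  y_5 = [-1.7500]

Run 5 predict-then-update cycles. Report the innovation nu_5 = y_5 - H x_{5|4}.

innov = [1.4012]

step 1: x^-=[1.9367, 0.9063]  P^-=[1.1605 0.0231; 0.0231 1.6375]  S=[1.6211]  K=[0.7160; 0.0243]  nu=[0.8142]  x^+=[2.5197, 0.9261]  P^+=[0.3294 -0.0052; -0.0052 1.6366]
step 2: x^-=[2.7527, 0.9375]  P^-=[0.7350 0.3176; 0.3176 2.6091]  S=[1.2016]  K=[0.6143; 0.2860]  nu=[-0.4221]  x^+=[2.4934, 0.8168]  P^+=[0.2815 0.1065; 0.1065 2.5108]
step 3: x^-=[2.7071, 0.8052]  P^-=[0.7485 0.6442; 0.6442 3.9094]  S=[1.2218]  K=[0.6179; 0.5593]  nu=[-4.6151]  x^+=[-0.1446, -1.7760]  P^+=[0.2820 0.2220; 0.2220 3.5272]
step 4: x^-=[-0.4509, -2.1729]  P^-=[0.8189 1.0015; 1.0015 5.4245]  S=[1.2994]  K=[0.6379; 0.8125]  nu=[-2.8474]  x^+=[-2.2672, -4.4863]  P^+=[0.2901 0.3281; 0.3281 4.5666]
step 5: x^-=[-3.0979, -5.3368]  P^-=[0.8947 1.3512; 1.3512 6.9762]  S=[1.3824]  K=[0.6570; 1.0279]  nu=[1.4012]  x^+=[-2.1773, -3.8965]  P^+=[0.2980 0.4177; 0.4177 5.5157]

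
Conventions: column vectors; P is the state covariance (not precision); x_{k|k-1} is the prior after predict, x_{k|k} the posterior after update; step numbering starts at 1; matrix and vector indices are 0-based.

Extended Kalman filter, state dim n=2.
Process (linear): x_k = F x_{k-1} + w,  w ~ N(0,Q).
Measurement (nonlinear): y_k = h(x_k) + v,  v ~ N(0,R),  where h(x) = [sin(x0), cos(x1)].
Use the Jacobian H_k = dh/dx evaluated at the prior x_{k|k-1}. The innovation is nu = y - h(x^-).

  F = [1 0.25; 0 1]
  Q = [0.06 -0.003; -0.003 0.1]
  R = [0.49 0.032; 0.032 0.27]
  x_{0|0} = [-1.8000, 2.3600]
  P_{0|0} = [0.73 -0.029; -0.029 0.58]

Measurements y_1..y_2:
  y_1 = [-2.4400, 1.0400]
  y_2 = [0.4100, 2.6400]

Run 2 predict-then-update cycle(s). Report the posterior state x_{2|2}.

x_post = [-2.7752, -0.3417]

step 1: x^-=[-1.2100, 2.3600]  P^-=[0.8117 0.1130; 0.1130 0.6800]  H_jac=[0.3530 0.0000; 0.0000 -0.7044]  S=[0.5912 0.0039; 0.0039 0.6074]  K=[0.4856 -0.1342; 0.0727 -0.7891]  nu=[-1.5044, 1.7498]  x^+=[-2.1753, 0.8700]  P^+=[0.6619 0.0294; 0.0294 0.2991]
step 2: x^-=[-1.9578, 0.8700]  P^-=[0.7553 0.1011; 0.1011 0.3991]  H_jac=[-0.3775 0.0000; 0.0000 -0.7643]  S=[0.5976 0.0612; 0.0612 0.5032]  K=[-0.4671 -0.0968; -0.0018 -0.6061]  nu=[1.3360, 1.9951]  x^+=[-2.7752, -0.3417]  P^+=[0.6146 0.0538; 0.0538 0.2142]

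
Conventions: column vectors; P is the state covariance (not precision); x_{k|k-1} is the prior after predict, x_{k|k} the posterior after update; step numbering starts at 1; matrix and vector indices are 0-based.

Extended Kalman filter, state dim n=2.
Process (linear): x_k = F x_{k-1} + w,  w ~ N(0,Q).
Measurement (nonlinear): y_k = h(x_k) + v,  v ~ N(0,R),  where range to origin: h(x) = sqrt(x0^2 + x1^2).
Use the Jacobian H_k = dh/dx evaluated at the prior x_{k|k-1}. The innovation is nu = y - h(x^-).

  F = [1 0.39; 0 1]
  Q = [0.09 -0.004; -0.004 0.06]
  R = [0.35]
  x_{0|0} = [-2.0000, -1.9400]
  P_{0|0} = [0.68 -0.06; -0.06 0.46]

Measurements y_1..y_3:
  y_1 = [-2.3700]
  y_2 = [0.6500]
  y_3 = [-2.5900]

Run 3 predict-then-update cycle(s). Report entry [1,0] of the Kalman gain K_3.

K[1,0] = 0.2546

step 1: x^-=[-2.7566, -1.9400]  P^-=[0.7932 0.1154; 0.1154 0.5200]  H_jac=[-0.8178 -0.5755]  S=[1.1613]  K=[-0.6157; -0.3390]  nu=[-5.7408]  x^+=[0.7782, 0.0059]  P^+=[0.3529 -0.1270; -0.1270 0.3866]
step 2: x^-=[0.7805, 0.0059]  P^-=[0.4026 0.0198; 0.0198 0.4466]  H_jac=[1.0000 0.0076]  S=[0.7529]  K=[0.5349; 0.0308]  nu=[-0.1305]  x^+=[0.7107, 0.0019]  P^+=[0.1872 0.0074; 0.0074 0.4459]
step 3: x^-=[0.7114, 0.0019]  P^-=[0.3507 0.1773; 0.1773 0.5059]  H_jac=[1.0000 0.0027]  S=[0.7017]  K=[0.5005; 0.2546]  nu=[-3.3014]  x^+=[-0.9410, -0.8385]  P^+=[0.1749 0.0879; 0.0879 0.4604]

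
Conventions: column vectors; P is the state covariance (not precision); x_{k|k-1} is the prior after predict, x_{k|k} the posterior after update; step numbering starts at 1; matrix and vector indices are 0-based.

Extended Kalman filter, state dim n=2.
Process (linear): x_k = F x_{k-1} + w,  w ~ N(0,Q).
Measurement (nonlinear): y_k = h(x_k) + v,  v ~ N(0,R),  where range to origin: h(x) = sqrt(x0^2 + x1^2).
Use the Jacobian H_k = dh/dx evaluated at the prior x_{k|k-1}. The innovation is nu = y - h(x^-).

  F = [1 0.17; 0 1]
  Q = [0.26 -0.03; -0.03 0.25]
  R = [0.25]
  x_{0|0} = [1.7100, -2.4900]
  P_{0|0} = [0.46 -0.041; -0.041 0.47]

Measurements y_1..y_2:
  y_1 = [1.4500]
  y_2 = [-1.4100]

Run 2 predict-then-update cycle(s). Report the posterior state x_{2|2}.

x_post = [0.1670, 0.3668]

step 1: x^-=[1.2867, -2.4900]  P^-=[0.7196 0.0089; 0.0089 0.7200]  H_jac=[0.4591 -0.8884]  S=[0.9627]  K=[0.3350; -0.6602]  nu=[-1.3528]  x^+=[0.8336, -1.5969]  P^+=[0.6116 0.2218; 0.2218 0.3004]
step 2: x^-=[0.5621, -1.5969]  P^-=[0.9557 0.2429; 0.2429 0.5504]  H_jac=[0.3320 -0.9433]  S=[0.6930]  K=[0.1273; -0.6329]  nu=[-3.1029]  x^+=[0.1670, 0.3668]  P^+=[0.9445 0.2987; 0.2987 0.2729]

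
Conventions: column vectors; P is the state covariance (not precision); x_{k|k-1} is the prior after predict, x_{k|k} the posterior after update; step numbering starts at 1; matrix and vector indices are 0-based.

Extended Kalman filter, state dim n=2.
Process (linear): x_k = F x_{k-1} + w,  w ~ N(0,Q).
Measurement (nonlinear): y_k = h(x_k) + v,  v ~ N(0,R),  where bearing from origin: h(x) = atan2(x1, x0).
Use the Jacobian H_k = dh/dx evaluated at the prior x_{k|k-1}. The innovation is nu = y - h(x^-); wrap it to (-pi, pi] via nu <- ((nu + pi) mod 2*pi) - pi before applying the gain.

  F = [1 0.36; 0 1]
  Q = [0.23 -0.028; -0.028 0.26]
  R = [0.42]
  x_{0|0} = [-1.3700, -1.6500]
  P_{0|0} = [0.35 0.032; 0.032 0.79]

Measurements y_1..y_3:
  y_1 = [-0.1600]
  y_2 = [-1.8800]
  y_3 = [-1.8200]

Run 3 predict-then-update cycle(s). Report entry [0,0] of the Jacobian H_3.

step 1: x^-=[-1.9640, -1.6500]  P^-=[0.7054 0.2884; 0.2884 1.0500]  H_jac=[0.2508 -0.2985]  S=[0.5147]  K=[0.1764; -0.4684]  nu=[2.2829]  x^+=[-1.5612, -2.7192]  P^+=[0.6894 0.3309; 0.3309 0.9371]
step 2: x^-=[-2.5402, -2.7192]  P^-=[1.2791 0.6403; 0.6403 1.1971]  H_jac=[0.1964 -0.1834]  S=[0.4635]  K=[0.2885; -0.2025]  nu=[0.4422]  x^+=[-2.4126, -2.8088]  P^+=[1.2405 0.6674; 0.6674 1.1781]
step 3: x^-=[-3.4238, -2.8088]  P^-=[2.1037 1.0635; 1.0635 1.4381]  H_jac=[0.1432 -0.1746]  S=[0.4538]  K=[0.2548; -0.2176]  nu=[0.6345]  x^+=[-3.2621, -2.9469]  P^+=[2.0742 1.0886; 1.0886 1.4166]

H_jac[0,0] = 0.1432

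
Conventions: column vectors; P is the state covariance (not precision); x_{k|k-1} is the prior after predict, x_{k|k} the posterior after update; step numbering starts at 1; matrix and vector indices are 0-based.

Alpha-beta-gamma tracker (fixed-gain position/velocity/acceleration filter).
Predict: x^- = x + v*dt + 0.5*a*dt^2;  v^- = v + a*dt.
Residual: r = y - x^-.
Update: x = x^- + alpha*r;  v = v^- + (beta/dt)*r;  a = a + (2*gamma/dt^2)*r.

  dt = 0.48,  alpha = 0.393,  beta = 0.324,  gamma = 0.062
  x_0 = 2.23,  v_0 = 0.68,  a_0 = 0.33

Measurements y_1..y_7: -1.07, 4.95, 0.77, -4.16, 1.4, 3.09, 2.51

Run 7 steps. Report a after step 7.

a_post = 3.3254

step 1: x_pred=2.5944  r=-3.6644  x^+=1.1543  v^+=-1.6351  a^+=-1.6422
step 2: x_pred=0.1803  r=4.7697  x^+=2.0548  v^+=0.7962  a^+=0.9249
step 3: x_pred=2.5435  r=-1.7735  x^+=1.8465  v^+=0.0430  a^+=-0.0296
step 4: x_pred=1.8638  r=-6.0238  x^+=-0.5036  v^+=-4.0372  a^+=-3.2716
step 5: x_pred=-2.8183  r=4.2183  x^+=-1.1605  v^+=-2.7602  a^+=-1.0013
step 6: x_pred=-2.6008  r=5.6908  x^+=-0.3643  v^+=0.6004  a^+=2.0614
step 7: x_pred=0.1614  r=2.3486  x^+=1.0844  v^+=3.1752  a^+=3.3254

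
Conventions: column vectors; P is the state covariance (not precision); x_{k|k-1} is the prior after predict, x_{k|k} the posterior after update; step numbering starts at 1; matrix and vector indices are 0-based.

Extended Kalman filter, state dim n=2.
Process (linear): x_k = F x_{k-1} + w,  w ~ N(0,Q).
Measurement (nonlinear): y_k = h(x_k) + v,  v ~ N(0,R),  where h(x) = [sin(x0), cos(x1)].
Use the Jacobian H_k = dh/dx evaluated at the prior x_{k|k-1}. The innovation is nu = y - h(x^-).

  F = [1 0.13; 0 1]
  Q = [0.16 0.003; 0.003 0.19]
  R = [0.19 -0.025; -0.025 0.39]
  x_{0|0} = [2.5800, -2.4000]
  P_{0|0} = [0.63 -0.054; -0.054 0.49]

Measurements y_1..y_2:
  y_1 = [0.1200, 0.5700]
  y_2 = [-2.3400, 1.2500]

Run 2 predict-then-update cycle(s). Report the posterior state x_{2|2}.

step 1: x^-=[2.2680, -2.4000]  P^-=[0.7842 0.0127; 0.0127 0.6800]  H_jac=[-0.6421 0.0000; 0.0000 0.6755]  S=[0.5133 -0.0305; -0.0305 0.7003]  K=[-0.9828 -0.0306; 0.0232 0.6569]  nu=[-0.6466, 1.3074]  x^+=[2.8635, -1.5561]  P^+=[0.2896 0.0187; 0.0187 0.3784]
step 2: x^-=[2.6613, -1.5561]  P^-=[0.4609 0.0709; 0.0709 0.5684]  H_jac=[-0.8868 0.0000; 0.0000 0.9999]  S=[0.5525 -0.0879; -0.0879 0.9583]  K=[-0.7388 0.0062; -0.0198 0.5913]  nu=[-2.8021, 1.2353]  x^+=[4.7392, -0.7702]  P^+=[0.1585 0.0209; 0.0209 0.2311]

x_post = [4.7392, -0.7702]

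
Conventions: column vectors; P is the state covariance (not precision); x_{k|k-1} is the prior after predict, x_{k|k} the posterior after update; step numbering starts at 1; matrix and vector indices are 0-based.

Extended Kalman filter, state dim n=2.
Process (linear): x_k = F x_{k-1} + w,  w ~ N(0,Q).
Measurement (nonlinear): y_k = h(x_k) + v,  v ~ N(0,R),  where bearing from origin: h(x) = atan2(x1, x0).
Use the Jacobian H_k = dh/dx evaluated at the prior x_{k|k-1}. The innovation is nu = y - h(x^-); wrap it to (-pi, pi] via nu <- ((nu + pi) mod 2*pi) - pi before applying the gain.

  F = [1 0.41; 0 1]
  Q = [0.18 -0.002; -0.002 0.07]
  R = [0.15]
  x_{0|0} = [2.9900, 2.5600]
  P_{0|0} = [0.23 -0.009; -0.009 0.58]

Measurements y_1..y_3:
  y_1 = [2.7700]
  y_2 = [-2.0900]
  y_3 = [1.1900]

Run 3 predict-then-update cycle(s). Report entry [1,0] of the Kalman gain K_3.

step 1: x^-=[4.0396, 2.5600]  P^-=[0.5001 0.2268; 0.2268 0.6500]  H_jac=[-0.1119 0.1766]  S=[0.1676]  K=[-0.0950; 0.5336]  nu=[2.2052]  x^+=[3.8301, 3.7367]  P^+=[0.4986 0.2353; 0.2353 0.6023]
step 2: x^-=[5.3621, 3.7367]  P^-=[0.9728 0.4802; 0.4802 0.6723]  H_jac=[-0.0875 0.1255]  S=[0.1575]  K=[-0.1576; 0.2691]  nu=[-2.6986]  x^+=[5.7873, 3.0104]  P^+=[0.9689 0.4869; 0.4869 0.6609]
step 3: x^-=[7.0216, 3.0104]  P^-=[1.6592 0.7559; 0.7559 0.7309]  H_jac=[-0.0516 0.1203]  S=[0.1556]  K=[0.0344; 0.3145]  nu=[0.7850]  x^+=[7.0486, 3.2573]  P^+=[1.6591 0.7542; 0.7542 0.7155]

K[1,0] = 0.3145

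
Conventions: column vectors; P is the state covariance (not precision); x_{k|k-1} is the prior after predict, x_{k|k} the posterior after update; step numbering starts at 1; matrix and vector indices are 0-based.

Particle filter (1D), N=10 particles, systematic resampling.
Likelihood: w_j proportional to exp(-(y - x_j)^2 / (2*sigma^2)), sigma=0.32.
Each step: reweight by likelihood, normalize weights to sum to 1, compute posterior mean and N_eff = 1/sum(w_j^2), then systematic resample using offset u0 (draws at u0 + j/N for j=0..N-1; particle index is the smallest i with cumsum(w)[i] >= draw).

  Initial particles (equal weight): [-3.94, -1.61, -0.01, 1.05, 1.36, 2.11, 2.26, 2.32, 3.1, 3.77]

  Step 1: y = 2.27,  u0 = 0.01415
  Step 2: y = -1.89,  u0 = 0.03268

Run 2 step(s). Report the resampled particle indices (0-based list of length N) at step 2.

resampled_idx = [0, 0, 0, 1, 1, 1, 1, 2, 2, 2]

step 1: w=[0.0000, 0.0000, 0.0000, 0.0002, 0.0060, 0.3019, 0.3420, 0.3380, 0.0118, 0.0000]  mean=2.2393  Neff=3.1004  idx=[5, 5, 5, 6, 6, 6, 6, 7, 7, 7]
step 2: w=[0.3321, 0.3321, 0.3321, 0.0008, 0.0008, 0.0008, 0.0008, 0.0001, 0.0001, 0.0001]  mean=2.1106  Neff=3.0218  idx=[0, 0, 0, 1, 1, 1, 1, 2, 2, 2]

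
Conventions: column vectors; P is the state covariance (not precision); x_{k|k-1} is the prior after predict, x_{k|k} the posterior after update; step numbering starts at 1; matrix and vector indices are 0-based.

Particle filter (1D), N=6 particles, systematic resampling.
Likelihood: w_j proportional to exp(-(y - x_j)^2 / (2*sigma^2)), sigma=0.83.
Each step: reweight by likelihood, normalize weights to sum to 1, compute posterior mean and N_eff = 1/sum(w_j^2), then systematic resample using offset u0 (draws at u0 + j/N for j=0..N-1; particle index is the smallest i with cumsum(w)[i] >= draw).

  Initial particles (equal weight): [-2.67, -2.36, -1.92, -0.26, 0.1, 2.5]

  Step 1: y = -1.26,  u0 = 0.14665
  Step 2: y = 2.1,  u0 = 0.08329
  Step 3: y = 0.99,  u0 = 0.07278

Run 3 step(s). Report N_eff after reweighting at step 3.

step 1: w=[0.1111, 0.1955, 0.3429, 0.2276, 0.1229, 0.0000]  mean=-1.4632  Neff=4.2545  idx=[1, 2, 2, 2, 3, 4]
step 2: w=[0.0000, 0.0001, 0.0001, 0.0001, 0.2424, 0.7573]  mean=0.0120  Neff=1.5817  idx=[4, 5, 5, 5, 5, 5]
step 3: w=[0.1026, 0.1795, 0.1795, 0.1795, 0.1795, 0.1795]  mean=0.0631  Neff=5.8278  idx=[0, 1, 2, 3, 4, 5]

N_eff = 5.8278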